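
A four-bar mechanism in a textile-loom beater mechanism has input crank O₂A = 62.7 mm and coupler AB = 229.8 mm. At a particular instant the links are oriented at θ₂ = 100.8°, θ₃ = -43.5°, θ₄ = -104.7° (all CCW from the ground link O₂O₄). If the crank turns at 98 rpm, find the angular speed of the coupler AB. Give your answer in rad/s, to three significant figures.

ω₂ = 10.26 rad/s (from 98 rpm).
Differentiating the loop-closure r₂e^{iθ₂}+r₃e^{iθ₃}=r₁+r₄e^{iθ₄} gives r₂ω₂e^{iθ₂}+r₃ω₃e^{iθ₃}=r₄ω₄e^{iθ₄}.
Eliminating the other unknown: ω₃ = r₂ω₂ sin(θ₄−θ₂) / [r₃ sin(θ₃−θ₄)].
Numerator sine = +0.43051; denominator sine = +0.87631.
Result = 0.0627·10.26·(+0.43051) / (0.2298·(+0.87631)) = +1.3756 rad/s; magnitude 1.3756 rad/s.

1.38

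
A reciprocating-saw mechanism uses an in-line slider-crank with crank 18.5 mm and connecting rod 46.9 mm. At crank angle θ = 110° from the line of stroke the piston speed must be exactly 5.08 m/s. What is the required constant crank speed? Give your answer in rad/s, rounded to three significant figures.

342

For an in-line slider-crank, |v_piston| = rω|sinθ|·[1 + r cosθ/√(L² − r² sin²θ)].
With r = 0.0185 m, L = 0.0469 m, θ = 110°: the bracketed kinematic factor |dx/dθ| = 0.014859 m.
ω = v/|dx/dθ| = 5.08/0.014859 = 341.88 rad/s.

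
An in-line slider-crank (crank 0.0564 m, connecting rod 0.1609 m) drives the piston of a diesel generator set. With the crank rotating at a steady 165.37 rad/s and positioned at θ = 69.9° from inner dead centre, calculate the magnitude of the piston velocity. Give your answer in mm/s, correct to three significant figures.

ω = 165.4 rad/s
For an in-line slider-crank, x = r cosθ + √(L² − r² sin²θ), so v = −rω sinθ·[1 + r cosθ/√(L² − r² sin²θ)].
With r = 0.0564 m, L = 0.1609 m, θ = 69.9°: √(L² − r² sin²θ) = 0.15193 m.
v = −0.0564·165.4·0.93909·[1 + 0.0564·0.34366/0.15193] = -9.8762 m/s.
|v| = 9.8762 m/s = 9876.2 mm/s.

9880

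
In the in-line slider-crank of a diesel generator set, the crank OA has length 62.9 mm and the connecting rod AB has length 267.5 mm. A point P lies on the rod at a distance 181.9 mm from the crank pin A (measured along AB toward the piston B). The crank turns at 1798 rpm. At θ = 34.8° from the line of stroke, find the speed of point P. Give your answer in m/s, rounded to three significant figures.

ω = 188.3 rad/s.  Crank-pin speed |V_A| = rω = 11.843 m/s, perpendicular to OA.
Rod angle: sinφ = −(r/L) sinθ ⇒ φ = -7.712°; ω_rod = −rω cosθ/√(L²−r²sin²θ) = -36.687 rad/s.
V_P = V_A + ω_rod × AP, with AP = 0.1819 m along the rod.
Components: V_Px = −rω sinθ − a·ω_rod·sinφ = -7.6546 m/s;  V_Py = rω cosθ + a·ω_rod·cosφ = +3.112 m/s.
|V_P| = √(V_Px² + V_Py²) = 8.263 m/s.

8.26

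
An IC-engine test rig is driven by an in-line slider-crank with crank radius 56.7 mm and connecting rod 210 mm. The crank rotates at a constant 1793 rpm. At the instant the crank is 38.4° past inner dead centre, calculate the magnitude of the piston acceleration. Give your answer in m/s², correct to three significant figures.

ω = 2π·1793/60 = 187.8 rad/s
x(θ) = r cosθ + √(L² − r² sin²θ); with ω constant, a = ω²·d²x/dθ².
d²x/dθ² = −r cosθ − r²(cos2θ)/√u − r⁴ sin²2θ/(4u^{3/2}),  u = L² − r² sin²θ = 0.0428596 m².
Substituting r = 0.0567 m, L = 0.21 m, θ = 38.4°: d²x/dθ² = -0.048257 m.
a = ω²·d²x/dθ² = (187.8)²·(-0.048257) = -1701.3 m/s²;  |a| = 1701.3 m/s².

1700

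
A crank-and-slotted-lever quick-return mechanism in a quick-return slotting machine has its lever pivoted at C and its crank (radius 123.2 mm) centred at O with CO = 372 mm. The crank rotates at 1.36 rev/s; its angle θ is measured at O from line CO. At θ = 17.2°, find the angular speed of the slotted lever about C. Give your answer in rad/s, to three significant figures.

ω = 8.545 rad/s (from 1.36 rev/s).
Crank pin A relative to C: A = (d + r cosθ, r sinθ); lever angle φ = atan2(r sinθ, d + r cosθ).
Differentiating tanφ: φ̇ = rω(d cosθ + r)/(d² + r² + 2dr cosθ).
d² + r² + 2dr cosθ = |CA|² = 0.241124 m²;  d cosθ + r = +0.47856 m.
|ω_lever| = |0.1232·8.545·+0.47856| / 0.241124 = 2.0894 rad/s.

2.09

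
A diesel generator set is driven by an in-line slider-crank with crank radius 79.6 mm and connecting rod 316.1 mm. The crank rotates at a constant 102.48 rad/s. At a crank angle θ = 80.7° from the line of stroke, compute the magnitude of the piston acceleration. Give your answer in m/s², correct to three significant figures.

70.5

ω = 102.5 rad/s
x(θ) = r cosθ + √(L² − r² sin²θ); with ω constant, a = ω²·d²x/dθ².
d²x/dθ² = −r cosθ − r²(cos2θ)/√u − r⁴ sin²2θ/(4u^{3/2}),  u = L² − r² sin²θ = 0.0937485 m².
Substituting r = 0.0796 m, L = 0.3161 m, θ = 80.7°: d²x/dθ² = +0.0067139 m.
a = ω²·d²x/dθ² = (102.5)²·(+0.0067139) = +70.51 m/s²;  |a| = 70.51 m/s².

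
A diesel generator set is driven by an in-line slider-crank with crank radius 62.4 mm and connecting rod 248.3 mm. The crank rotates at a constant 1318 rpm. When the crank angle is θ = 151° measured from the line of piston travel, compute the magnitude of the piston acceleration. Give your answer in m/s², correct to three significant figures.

ω = 2π·1318/60 = 138 rad/s
x(θ) = r cosθ + √(L² − r² sin²θ); with ω constant, a = ω²·d²x/dθ².
d²x/dθ² = −r cosθ − r²(cos2θ)/√u − r⁴ sin²2θ/(4u^{3/2}),  u = L² − r² sin²θ = 0.0607377 m².
Substituting r = 0.0624 m, L = 0.2483 m, θ = 151°: d²x/dθ² = +0.046022 m.
a = ω²·d²x/dθ² = (138)²·(+0.046022) = +876.7 m/s²;  |a| = 876.7 m/s².

877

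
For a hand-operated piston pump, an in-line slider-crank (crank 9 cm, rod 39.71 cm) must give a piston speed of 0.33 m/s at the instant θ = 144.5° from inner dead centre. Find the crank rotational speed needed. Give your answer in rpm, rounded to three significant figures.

For an in-line slider-crank, |v_piston| = rω|sinθ|·[1 + r cosθ/√(L² − r² sin²θ)].
With r = 0.09 m, L = 0.3971 m, θ = 144.5°: the bracketed kinematic factor |dx/dθ| = 0.042535 m.
ω = v/|dx/dθ| = 0.33/0.042535 = 7.7583 rad/s.
N = 60ω/(2π) = 74.086 rpm.

74.1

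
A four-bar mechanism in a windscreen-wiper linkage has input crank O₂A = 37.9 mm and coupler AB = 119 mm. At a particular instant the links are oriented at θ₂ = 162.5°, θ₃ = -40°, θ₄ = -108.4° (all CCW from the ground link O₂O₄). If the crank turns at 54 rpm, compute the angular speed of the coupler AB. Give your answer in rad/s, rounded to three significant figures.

ω₂ = 5.655 rad/s (from 54 rpm).
Differentiating the loop-closure r₂e^{iθ₂}+r₃e^{iθ₃}=r₁+r₄e^{iθ₄} gives r₂ω₂e^{iθ₂}+r₃ω₃e^{iθ₃}=r₄ω₄e^{iθ₄}.
Eliminating the other unknown: ω₃ = r₂ω₂ sin(θ₄−θ₂) / [r₃ sin(θ₃−θ₄)].
Numerator sine = +0.99988; denominator sine = +0.92978.
Result = 0.0379·5.655·(+0.99988) / (0.119·(+0.92978)) = +1.9368 rad/s; magnitude 1.9368 rad/s.

1.94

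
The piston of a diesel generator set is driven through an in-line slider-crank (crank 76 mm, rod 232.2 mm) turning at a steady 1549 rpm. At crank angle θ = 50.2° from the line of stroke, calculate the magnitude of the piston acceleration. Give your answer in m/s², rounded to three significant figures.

ω = 2π·1549/60 = 162.2 rad/s
x(θ) = r cosθ + √(L² − r² sin²θ); with ω constant, a = ω²·d²x/dθ².
d²x/dθ² = −r cosθ − r²(cos2θ)/√u − r⁴ sin²2θ/(4u^{3/2}),  u = L² − r² sin²θ = 0.0505075 m².
Substituting r = 0.076 m, L = 0.2322 m, θ = 50.2°: d²x/dθ² = -0.04472 m.
a = ω²·d²x/dθ² = (162.2)²·(-0.04472) = -1176.7 m/s²;  |a| = 1176.7 m/s².

1180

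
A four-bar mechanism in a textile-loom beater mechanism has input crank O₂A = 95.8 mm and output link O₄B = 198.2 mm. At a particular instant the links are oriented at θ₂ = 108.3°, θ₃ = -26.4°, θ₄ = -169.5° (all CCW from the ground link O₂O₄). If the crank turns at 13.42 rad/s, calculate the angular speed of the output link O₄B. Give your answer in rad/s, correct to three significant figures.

7.68

ω₂ = 13.42 rad/s
Differentiating the loop-closure r₂e^{iθ₂}+r₃e^{iθ₃}=r₁+r₄e^{iθ₄} gives r₂ω₂e^{iθ₂}+r₃ω₃e^{iθ₃}=r₄ω₄e^{iθ₄}.
Eliminating the other unknown: ω₄ = r₂ω₂ sin(θ₂−θ₃) / [r₄ sin(θ₄−θ₃)].
Numerator sine = +0.71080; denominator sine = -0.60042.
Result = 0.0958·13.42·(+0.71080) / (0.1982·(-0.60042)) = -7.679 rad/s; magnitude 7.679 rad/s.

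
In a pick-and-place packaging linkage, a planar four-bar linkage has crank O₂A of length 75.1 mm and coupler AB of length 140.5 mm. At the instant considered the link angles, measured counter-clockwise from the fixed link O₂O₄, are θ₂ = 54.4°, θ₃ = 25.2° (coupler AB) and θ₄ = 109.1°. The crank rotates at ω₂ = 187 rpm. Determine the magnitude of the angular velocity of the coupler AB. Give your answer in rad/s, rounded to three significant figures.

ω₂ = 19.58 rad/s (from 187 rpm).
Differentiating the loop-closure r₂e^{iθ₂}+r₃e^{iθ₃}=r₁+r₄e^{iθ₄} gives r₂ω₂e^{iθ₂}+r₃ω₃e^{iθ₃}=r₄ω₄e^{iθ₄}.
Eliminating the other unknown: ω₃ = r₂ω₂ sin(θ₄−θ₂) / [r₃ sin(θ₃−θ₄)].
Numerator sine = +0.81614; denominator sine = -0.99434.
Result = 0.0751·19.58·(+0.81614) / (0.1405·(-0.99434)) = -8.5914 rad/s; magnitude 8.5914 rad/s.

8.59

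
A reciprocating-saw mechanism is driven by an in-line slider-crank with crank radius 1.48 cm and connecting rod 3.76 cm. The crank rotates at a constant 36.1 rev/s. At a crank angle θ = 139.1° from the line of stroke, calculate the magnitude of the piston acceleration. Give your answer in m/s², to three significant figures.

ω = 2π·36.1 = 226.8 rad/s
x(θ) = r cosθ + √(L² − r² sin²θ); with ω constant, a = ω²·d²x/dθ².
d²x/dθ² = −r cosθ − r²(cos2θ)/√u − r⁴ sin²2θ/(4u^{3/2}),  u = L² − r² sin²θ = 0.00131986 m².
Substituting r = 0.0148 m, L = 0.0376 m, θ = 139.1°: d²x/dθ² = +0.010082 m.
a = ω²·d²x/dθ² = (226.8)²·(+0.010082) = +518.69 m/s²;  |a| = 518.69 m/s².

519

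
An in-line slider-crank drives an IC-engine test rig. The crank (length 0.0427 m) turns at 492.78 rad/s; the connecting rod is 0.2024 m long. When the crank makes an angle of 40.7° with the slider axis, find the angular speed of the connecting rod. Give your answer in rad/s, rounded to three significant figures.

ω = 492.8 rad/s
The rod makes angle φ with the slider axis where L sinφ = r sinθ; differentiating, L cosφ·φ̇ = r ω cosθ.
L cosφ = √(L² − r² sin²θ) = 0.20048 m.
|ω_rod| = r ω |cosθ| / √(L² − r² sin²θ) = 0.0427·492.8·0.75813/0.20048 = 79.573 rad/s.

79.6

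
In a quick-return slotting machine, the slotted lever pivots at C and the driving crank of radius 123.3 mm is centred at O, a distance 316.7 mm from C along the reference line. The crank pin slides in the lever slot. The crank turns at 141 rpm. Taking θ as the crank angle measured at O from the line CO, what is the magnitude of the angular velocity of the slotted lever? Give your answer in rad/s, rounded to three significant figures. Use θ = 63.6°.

3.20

ω = 14.77 rad/s (from 141 rpm).
Crank pin A relative to C: A = (d + r cosθ, r sinθ); lever angle φ = atan2(r sinθ, d + r cosθ).
Differentiating tanφ: φ̇ = rω(d cosθ + r)/(d² + r² + 2dr cosθ).
d² + r² + 2dr cosθ = |CA|² = 0.150227 m²;  d cosθ + r = +0.26412 m.
|ω_lever| = |0.1233·14.77·+0.26412| / 0.150227 = 3.2008 rad/s.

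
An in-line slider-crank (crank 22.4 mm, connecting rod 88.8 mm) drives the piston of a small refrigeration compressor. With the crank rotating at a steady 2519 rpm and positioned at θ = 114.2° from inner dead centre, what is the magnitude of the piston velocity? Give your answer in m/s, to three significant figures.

4.82

ω = 2π·2519/60 = 263.8 rad/s
For an in-line slider-crank, x = r cosθ + √(L² − r² sin²θ), so v = −rω sinθ·[1 + r cosθ/√(L² − r² sin²θ)].
With r = 0.0224 m, L = 0.0888 m, θ = 114.2°: √(L² − r² sin²θ) = 0.086418 m.
v = −0.0224·263.8·0.91212·[1 + 0.0224·-0.40992/0.086418] = -4.8169 m/s.
|v| = 4.8169 m/s.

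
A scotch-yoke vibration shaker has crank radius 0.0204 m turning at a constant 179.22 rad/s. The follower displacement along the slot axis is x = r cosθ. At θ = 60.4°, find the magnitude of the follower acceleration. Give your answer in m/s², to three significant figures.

324

ω = 179.2 rad/s
x = r cosθ ⇒ ẍ = −rω² cosθ (ω constant).
|a| = rω²|cosθ| = 0.0204·(179.2)²·|cos 60.4°| = 323.65 m/s².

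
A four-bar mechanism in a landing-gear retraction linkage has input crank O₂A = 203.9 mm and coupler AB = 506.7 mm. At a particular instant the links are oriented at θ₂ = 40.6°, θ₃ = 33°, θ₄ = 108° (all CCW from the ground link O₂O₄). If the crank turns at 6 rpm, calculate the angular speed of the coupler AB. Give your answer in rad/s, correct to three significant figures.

0.242

ω₂ = 0.6283 rad/s (from 6 rpm).
Differentiating the loop-closure r₂e^{iθ₂}+r₃e^{iθ₃}=r₁+r₄e^{iθ₄} gives r₂ω₂e^{iθ₂}+r₃ω₃e^{iθ₃}=r₄ω₄e^{iθ₄}.
Eliminating the other unknown: ω₃ = r₂ω₂ sin(θ₄−θ₂) / [r₃ sin(θ₃−θ₄)].
Numerator sine = +0.92321; denominator sine = -0.96593.
Result = 0.2039·0.6283·(+0.92321) / (0.5067·(-0.96593)) = -0.24166 rad/s; magnitude 0.24166 rad/s.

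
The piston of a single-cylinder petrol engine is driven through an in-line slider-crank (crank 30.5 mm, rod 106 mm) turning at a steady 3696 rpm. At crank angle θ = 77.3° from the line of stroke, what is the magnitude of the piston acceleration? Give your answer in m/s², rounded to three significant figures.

227

ω = 2π·3696/60 = 387 rad/s
x(θ) = r cosθ + √(L² − r² sin²θ); with ω constant, a = ω²·d²x/dθ².
d²x/dθ² = −r cosθ − r²(cos2θ)/√u − r⁴ sin²2θ/(4u^{3/2}),  u = L² − r² sin²θ = 0.0103507 m².
Substituting r = 0.0305 m, L = 0.106 m, θ = 77.3°: d²x/dθ² = +0.0015166 m.
a = ω²·d²x/dθ² = (387)²·(+0.0015166) = +227.19 m/s²;  |a| = 227.19 m/s².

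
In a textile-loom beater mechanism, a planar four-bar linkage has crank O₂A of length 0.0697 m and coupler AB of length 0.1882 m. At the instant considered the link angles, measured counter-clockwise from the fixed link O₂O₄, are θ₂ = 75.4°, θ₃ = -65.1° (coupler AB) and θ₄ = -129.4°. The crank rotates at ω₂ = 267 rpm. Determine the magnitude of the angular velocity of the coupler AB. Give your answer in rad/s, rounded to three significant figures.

4.82

ω₂ = 27.96 rad/s (from 267 rpm).
Differentiating the loop-closure r₂e^{iθ₂}+r₃e^{iθ₃}=r₁+r₄e^{iθ₄} gives r₂ω₂e^{iθ₂}+r₃ω₃e^{iθ₃}=r₄ω₄e^{iθ₄}.
Eliminating the other unknown: ω₃ = r₂ω₂ sin(θ₄−θ₂) / [r₃ sin(θ₃−θ₄)].
Numerator sine = +0.41945; denominator sine = +0.90108.
Result = 0.0697·27.96·(+0.41945) / (0.1882·(+0.90108)) = +4.8203 rad/s; magnitude 4.8203 rad/s.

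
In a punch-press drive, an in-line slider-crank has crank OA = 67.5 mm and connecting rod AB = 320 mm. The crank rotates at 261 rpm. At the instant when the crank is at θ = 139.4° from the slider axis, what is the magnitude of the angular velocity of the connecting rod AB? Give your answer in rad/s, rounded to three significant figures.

4.42

ω = 27.33 rad/s (converted from 261 rpm).
The rod makes angle φ with the slider axis where L sinφ = r sinθ; differentiating, L cosφ·φ̇ = r ω cosθ.
L cosφ = √(L² − r² sin²θ) = 0.31697 m.
|ω_rod| = r ω |cosθ| / √(L² − r² sin²θ) = 0.0675·27.33·0.75927/0.31697 = 4.4193 rad/s.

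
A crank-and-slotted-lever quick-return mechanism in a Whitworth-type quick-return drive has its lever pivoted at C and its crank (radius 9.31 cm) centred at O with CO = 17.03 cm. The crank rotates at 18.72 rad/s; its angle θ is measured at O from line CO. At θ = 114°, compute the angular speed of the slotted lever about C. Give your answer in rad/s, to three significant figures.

1.68

ω = 18.72 rad/s
Crank pin A relative to C: A = (d + r cosθ, r sinθ); lever angle φ = atan2(r sinθ, d + r cosθ).
Differentiating tanφ: φ̇ = rω(d cosθ + r)/(d² + r² + 2dr cosθ).
d² + r² + 2dr cosθ = |CA|² = 0.0247721 m²;  d cosθ + r = +0.023833 m.
|ω_lever| = |0.0931·18.72·+0.023833| / 0.0247721 = 1.6767 rad/s.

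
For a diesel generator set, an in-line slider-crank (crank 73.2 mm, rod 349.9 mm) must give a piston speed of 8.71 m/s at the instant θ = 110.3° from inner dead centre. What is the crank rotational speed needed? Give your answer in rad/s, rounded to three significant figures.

For an in-line slider-crank, |v_piston| = rω|sinθ|·[1 + r cosθ/√(L² − r² sin²θ)].
With r = 0.0732 m, L = 0.3499 m, θ = 110.3°: the bracketed kinematic factor |dx/dθ| = 0.063572 m.
ω = v/|dx/dθ| = 8.71/0.063572 = 137.01 rad/s.

137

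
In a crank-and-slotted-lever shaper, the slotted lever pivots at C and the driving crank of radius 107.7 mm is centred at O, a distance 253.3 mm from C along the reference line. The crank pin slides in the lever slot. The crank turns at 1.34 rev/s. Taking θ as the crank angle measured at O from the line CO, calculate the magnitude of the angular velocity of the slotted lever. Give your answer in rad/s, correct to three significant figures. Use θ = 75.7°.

1.73

ω = 8.419 rad/s (from 1.34 rev/s).
Crank pin A relative to C: A = (d + r cosθ, r sinθ); lever angle φ = atan2(r sinθ, d + r cosθ).
Differentiating tanφ: φ̇ = rω(d cosθ + r)/(d² + r² + 2dr cosθ).
d² + r² + 2dr cosθ = |CA|² = 0.0892366 m²;  d cosθ + r = +0.17026 m.
|ω_lever| = |0.1077·8.419·+0.17026| / 0.0892366 = 1.7301 rad/s.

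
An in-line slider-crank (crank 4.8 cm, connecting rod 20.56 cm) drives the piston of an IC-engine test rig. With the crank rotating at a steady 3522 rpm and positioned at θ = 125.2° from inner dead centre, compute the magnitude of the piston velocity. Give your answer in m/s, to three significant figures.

ω = 2π·3522/60 = 368.8 rad/s
For an in-line slider-crank, x = r cosθ + √(L² − r² sin²θ), so v = −rω sinθ·[1 + r cosθ/√(L² − r² sin²θ)].
With r = 0.048 m, L = 0.2056 m, θ = 125.2°: √(L² − r² sin²θ) = 0.20182 m.
v = −0.048·368.8·0.81714·[1 + 0.048·-0.57643/0.20182] = -12.483 m/s.
|v| = 12.483 m/s.

12.5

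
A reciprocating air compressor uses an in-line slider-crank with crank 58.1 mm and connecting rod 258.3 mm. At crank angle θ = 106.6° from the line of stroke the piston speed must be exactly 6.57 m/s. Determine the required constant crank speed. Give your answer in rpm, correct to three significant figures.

For an in-line slider-crank, |v_piston| = rω|sinθ|·[1 + r cosθ/√(L² − r² sin²θ)].
With r = 0.0581 m, L = 0.2583 m, θ = 106.6°: the bracketed kinematic factor |dx/dθ| = 0.052014 m.
ω = v/|dx/dθ| = 6.57/0.052014 = 126.31 rad/s.
N = 60ω/(2π) = 1206.2 rpm.

1210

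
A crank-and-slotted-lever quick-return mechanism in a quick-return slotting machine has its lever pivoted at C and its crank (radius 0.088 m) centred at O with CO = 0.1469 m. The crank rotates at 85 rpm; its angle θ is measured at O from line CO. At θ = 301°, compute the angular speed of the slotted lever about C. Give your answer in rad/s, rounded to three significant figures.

ω = 8.901 rad/s (from 85 rpm).
Crank pin A relative to C: A = (d + r cosθ, r sinθ); lever angle φ = atan2(r sinθ, d + r cosθ).
Differentiating tanφ: φ̇ = rω(d cosθ + r)/(d² + r² + 2dr cosθ).
d² + r² + 2dr cosθ = |CA|² = 0.0426396 m²;  d cosθ + r = +0.16366 m.
|ω_lever| = |0.088·8.901·+0.16366| / 0.0426396 = 3.0065 rad/s.

3.01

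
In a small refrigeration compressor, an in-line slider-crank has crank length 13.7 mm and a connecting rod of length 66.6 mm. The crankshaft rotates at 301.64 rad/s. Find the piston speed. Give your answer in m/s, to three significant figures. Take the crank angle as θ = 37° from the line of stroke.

2.90

ω = 301.6 rad/s
For an in-line slider-crank, x = r cosθ + √(L² − r² sin²θ), so v = −rω sinθ·[1 + r cosθ/√(L² − r² sin²θ)].
With r = 0.0137 m, L = 0.0666 m, θ = 37°: √(L² − r² sin²θ) = 0.066088 m.
v = −0.0137·301.6·0.60182·[1 + 0.0137·0.79864/0.066088] = -2.8987 m/s.
|v| = 2.8987 m/s.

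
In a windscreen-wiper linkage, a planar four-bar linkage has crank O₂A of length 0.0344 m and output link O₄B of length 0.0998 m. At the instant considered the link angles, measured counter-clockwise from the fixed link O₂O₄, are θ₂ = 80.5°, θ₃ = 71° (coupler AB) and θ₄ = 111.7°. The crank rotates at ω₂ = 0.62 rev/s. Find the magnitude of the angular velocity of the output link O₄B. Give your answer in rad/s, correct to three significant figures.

ω₂ = 3.896 rad/s (from 0.62 rev/s).
Differentiating the loop-closure r₂e^{iθ₂}+r₃e^{iθ₃}=r₁+r₄e^{iθ₄} gives r₂ω₂e^{iθ₂}+r₃ω₃e^{iθ₃}=r₄ω₄e^{iθ₄}.
Eliminating the other unknown: ω₄ = r₂ω₂ sin(θ₂−θ₃) / [r₄ sin(θ₄−θ₃)].
Numerator sine = +0.16505; denominator sine = +0.65210.
Result = 0.0344·3.896·(+0.16505) / (0.0998·(+0.65210)) = +0.33986 rad/s; magnitude 0.33986 rad/s.

0.340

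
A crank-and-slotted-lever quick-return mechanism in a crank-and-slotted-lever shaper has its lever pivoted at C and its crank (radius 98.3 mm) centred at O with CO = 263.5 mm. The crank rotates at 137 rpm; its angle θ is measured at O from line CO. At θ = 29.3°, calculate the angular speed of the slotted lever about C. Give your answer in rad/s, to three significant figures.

ω = 14.35 rad/s (from 137 rpm).
Crank pin A relative to C: A = (d + r cosθ, r sinθ); lever angle φ = atan2(r sinθ, d + r cosθ).
Differentiating tanφ: φ̇ = rω(d cosθ + r)/(d² + r² + 2dr cosθ).
d² + r² + 2dr cosθ = |CA|² = 0.124272 m²;  d cosθ + r = +0.32809 m.
|ω_lever| = |0.0983·14.35·+0.32809| / 0.124272 = 3.7233 rad/s.

3.72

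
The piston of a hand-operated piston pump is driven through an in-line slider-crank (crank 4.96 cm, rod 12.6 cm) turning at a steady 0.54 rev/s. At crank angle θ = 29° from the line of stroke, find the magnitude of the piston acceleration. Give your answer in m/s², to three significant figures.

0.627

ω = 2π·0.54 = 3.393 rad/s
x(θ) = r cosθ + √(L² − r² sin²θ); with ω constant, a = ω²·d²x/dθ².
d²x/dθ² = −r cosθ − r²(cos2θ)/√u − r⁴ sin²2θ/(4u^{3/2}),  u = L² − r² sin²θ = 0.0152978 m².
Substituting r = 0.0496 m, L = 0.126 m, θ = 29°: d²x/dθ² = -0.054497 m.
a = ω²·d²x/dθ² = (3.393)²·(-0.054497) = -0.62736 m/s²;  |a| = 0.62736 m/s².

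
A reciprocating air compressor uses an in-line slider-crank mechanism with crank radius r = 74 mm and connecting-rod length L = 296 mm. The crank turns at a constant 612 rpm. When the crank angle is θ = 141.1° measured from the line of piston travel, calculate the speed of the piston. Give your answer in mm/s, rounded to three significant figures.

ω = 2π·612/60 = 64.09 rad/s
For an in-line slider-crank, x = r cosθ + √(L² − r² sin²θ), so v = −rω sinθ·[1 + r cosθ/√(L² − r² sin²θ)].
With r = 0.074 m, L = 0.296 m, θ = 141.1°: √(L² − r² sin²θ) = 0.29233 m.
v = −0.074·64.09·0.62796·[1 + 0.074·-0.77824/0.29233] = -2.3914 m/s.
|v| = 2.3914 m/s = 2391.4 mm/s.

2390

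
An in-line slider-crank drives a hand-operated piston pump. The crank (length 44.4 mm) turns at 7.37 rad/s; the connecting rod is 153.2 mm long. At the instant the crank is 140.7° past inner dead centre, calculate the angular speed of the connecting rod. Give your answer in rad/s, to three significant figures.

1.68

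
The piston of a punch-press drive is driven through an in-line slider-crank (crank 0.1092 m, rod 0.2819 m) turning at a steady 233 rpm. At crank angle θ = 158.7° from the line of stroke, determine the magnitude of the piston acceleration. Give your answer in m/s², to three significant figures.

ω = 2π·233/60 = 24.4 rad/s
x(θ) = r cosθ + √(L² − r² sin²θ); with ω constant, a = ω²·d²x/dθ².
d²x/dθ² = −r cosθ − r²(cos2θ)/√u − r⁴ sin²2θ/(4u^{3/2}),  u = L² − r² sin²θ = 0.0778941 m².
Substituting r = 0.1092 m, L = 0.2819 m, θ = 158.7°: d²x/dθ² = +0.069541 m.
a = ω²·d²x/dθ² = (24.4)²·(+0.069541) = +41.401 m/s²;  |a| = 41.401 m/s².

41.4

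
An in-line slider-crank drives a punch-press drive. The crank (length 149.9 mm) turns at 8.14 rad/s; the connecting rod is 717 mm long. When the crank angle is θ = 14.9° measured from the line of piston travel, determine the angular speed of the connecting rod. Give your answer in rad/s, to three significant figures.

1.65

ω = 8.14 rad/s
The rod makes angle φ with the slider axis where L sinφ = r sinθ; differentiating, L cosφ·φ̇ = r ω cosθ.
L cosφ = √(L² − r² sin²θ) = 0.71596 m.
|ω_rod| = r ω |cosθ| / √(L² − r² sin²θ) = 0.1499·8.14·0.96638/0.71596 = 1.647 rad/s.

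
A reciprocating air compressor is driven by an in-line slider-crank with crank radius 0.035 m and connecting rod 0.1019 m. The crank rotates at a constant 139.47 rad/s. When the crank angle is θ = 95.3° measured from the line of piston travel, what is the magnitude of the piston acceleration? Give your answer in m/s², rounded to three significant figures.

307

ω = 139.5 rad/s
x(θ) = r cosθ + √(L² − r² sin²θ); with ω constant, a = ω²·d²x/dθ².
d²x/dθ² = −r cosθ − r²(cos2θ)/√u − r⁴ sin²2θ/(4u^{3/2}),  u = L² − r² sin²θ = 0.00916906 m².
Substituting r = 0.035 m, L = 0.1019 m, θ = 95.3°: d²x/dθ² = +0.015793 m.
a = ω²·d²x/dθ² = (139.5)²·(+0.015793) = +307.21 m/s²;  |a| = 307.21 m/s².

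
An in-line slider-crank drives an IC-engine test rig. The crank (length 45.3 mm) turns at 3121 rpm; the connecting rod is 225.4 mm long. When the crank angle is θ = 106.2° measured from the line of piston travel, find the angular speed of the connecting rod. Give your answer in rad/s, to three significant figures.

ω = 326.8 rad/s (converted from 3121 rpm).
The rod makes angle φ with the slider axis where L sinφ = r sinθ; differentiating, L cosφ·φ̇ = r ω cosθ.
L cosφ = √(L² − r² sin²θ) = 0.22116 m.
|ω_rod| = r ω |cosθ| / √(L² − r² sin²θ) = 0.0453·326.8·0.27899/0.22116 = 18.677 rad/s.

18.7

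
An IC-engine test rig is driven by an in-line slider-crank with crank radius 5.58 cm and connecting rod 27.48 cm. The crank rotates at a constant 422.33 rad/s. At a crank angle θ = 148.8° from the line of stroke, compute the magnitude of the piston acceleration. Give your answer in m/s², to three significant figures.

ω = 422.3 rad/s
x(θ) = r cosθ + √(L² − r² sin²θ); with ω constant, a = ω²·d²x/dθ².
d²x/dθ² = −r cosθ − r²(cos2θ)/√u − r⁴ sin²2θ/(4u^{3/2}),  u = L² − r² sin²θ = 0.0746795 m².
Substituting r = 0.0558 m, L = 0.2748 m, θ = 148.8°: d²x/dθ² = +0.042357 m.
a = ω²·d²x/dθ² = (422.3)²·(+0.042357) = +7555 m/s²;  |a| = 7555 m/s².

7550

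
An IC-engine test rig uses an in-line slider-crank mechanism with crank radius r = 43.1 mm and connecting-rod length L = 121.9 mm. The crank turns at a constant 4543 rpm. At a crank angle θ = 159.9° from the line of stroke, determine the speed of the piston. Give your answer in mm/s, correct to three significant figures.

ω = 2π·4543/60 = 475.7 rad/s
For an in-line slider-crank, x = r cosθ + √(L² − r² sin²θ), so v = −rω sinθ·[1 + r cosθ/√(L² − r² sin²θ)].
With r = 0.0431 m, L = 0.1219 m, θ = 159.9°: √(L² − r² sin²θ) = 0.121 m.
v = −0.0431·475.7·0.34366·[1 + 0.0431·-0.93909/0.121] = -4.6894 m/s.
|v| = 4.6894 m/s = 4689.4 mm/s.

4690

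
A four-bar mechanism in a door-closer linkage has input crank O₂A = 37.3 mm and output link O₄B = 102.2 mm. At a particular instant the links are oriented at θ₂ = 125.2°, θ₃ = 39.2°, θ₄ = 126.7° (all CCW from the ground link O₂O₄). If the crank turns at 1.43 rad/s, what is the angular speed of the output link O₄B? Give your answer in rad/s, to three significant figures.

ω₂ = 1.43 rad/s
Differentiating the loop-closure r₂e^{iθ₂}+r₃e^{iθ₃}=r₁+r₄e^{iθ₄} gives r₂ω₂e^{iθ₂}+r₃ω₃e^{iθ₃}=r₄ω₄e^{iθ₄}.
Eliminating the other unknown: ω₄ = r₂ω₂ sin(θ₂−θ₃) / [r₄ sin(θ₄−θ₃)].
Numerator sine = +0.99756; denominator sine = +0.99905.
Result = 0.0373·1.43·(+0.99756) / (0.1022·(+0.99905)) = +0.52113 rad/s; magnitude 0.52113 rad/s.

0.521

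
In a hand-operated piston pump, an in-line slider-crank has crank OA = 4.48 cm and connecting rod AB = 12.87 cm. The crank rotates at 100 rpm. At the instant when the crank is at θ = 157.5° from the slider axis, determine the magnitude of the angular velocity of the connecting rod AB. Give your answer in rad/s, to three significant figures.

ω = 10.47 rad/s (converted from 100 rpm).
The rod makes angle φ with the slider axis where L sinφ = r sinθ; differentiating, L cosφ·φ̇ = r ω cosθ.
L cosφ = √(L² − r² sin²θ) = 0.12755 m.
|ω_rod| = r ω |cosθ| / √(L² − r² sin²θ) = 0.0448·10.47·0.92388/0.12755 = 3.3981 rad/s.

3.40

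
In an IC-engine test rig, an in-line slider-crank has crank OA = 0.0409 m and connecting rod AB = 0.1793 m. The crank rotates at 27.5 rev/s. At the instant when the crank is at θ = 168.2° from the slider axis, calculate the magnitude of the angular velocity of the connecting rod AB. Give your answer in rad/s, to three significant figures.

38.6

ω = 172.8 rad/s (converted from 27.5 rev/s).
The rod makes angle φ with the slider axis where L sinφ = r sinθ; differentiating, L cosφ·φ̇ = r ω cosθ.
L cosφ = √(L² − r² sin²θ) = 0.1791 m.
|ω_rod| = r ω |cosθ| / √(L² − r² sin²θ) = 0.0409·172.8·0.97887/0.1791 = 38.624 rad/s.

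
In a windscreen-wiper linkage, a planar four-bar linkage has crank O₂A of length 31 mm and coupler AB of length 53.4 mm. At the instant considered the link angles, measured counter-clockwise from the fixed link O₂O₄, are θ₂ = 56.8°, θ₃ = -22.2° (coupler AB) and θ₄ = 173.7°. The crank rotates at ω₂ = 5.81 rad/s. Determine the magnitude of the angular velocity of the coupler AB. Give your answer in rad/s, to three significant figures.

ω₂ = 5.81 rad/s
Differentiating the loop-closure r₂e^{iθ₂}+r₃e^{iθ₃}=r₁+r₄e^{iθ₄} gives r₂ω₂e^{iθ₂}+r₃ω₃e^{iθ₃}=r₄ω₄e^{iθ₄}.
Eliminating the other unknown: ω₃ = r₂ω₂ sin(θ₄−θ₂) / [r₃ sin(θ₃−θ₄)].
Numerator sine = +0.89180; denominator sine = +0.27396.
Result = 0.031·5.81·(+0.89180) / (0.0534·(+0.27396)) = +10.979 rad/s; magnitude 10.979 rad/s.

11.0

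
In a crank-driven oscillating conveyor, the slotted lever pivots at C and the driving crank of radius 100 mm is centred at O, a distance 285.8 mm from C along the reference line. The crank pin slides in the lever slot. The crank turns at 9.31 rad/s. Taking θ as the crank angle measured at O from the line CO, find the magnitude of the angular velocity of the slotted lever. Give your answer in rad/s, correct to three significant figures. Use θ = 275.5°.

1.22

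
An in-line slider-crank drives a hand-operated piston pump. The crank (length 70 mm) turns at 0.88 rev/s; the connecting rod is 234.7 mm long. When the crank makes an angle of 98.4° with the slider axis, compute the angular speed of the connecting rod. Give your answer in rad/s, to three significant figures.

ω = 5.529 rad/s (converted from 0.88 rev/s).
The rod makes angle φ with the slider axis where L sinφ = r sinθ; differentiating, L cosφ·φ̇ = r ω cosθ.
L cosφ = √(L² − r² sin²θ) = 0.22425 m.
|ω_rod| = r ω |cosθ| / √(L² − r² sin²θ) = 0.07·5.529·0.14608/0.22425 = 0.25213 rad/s.

0.252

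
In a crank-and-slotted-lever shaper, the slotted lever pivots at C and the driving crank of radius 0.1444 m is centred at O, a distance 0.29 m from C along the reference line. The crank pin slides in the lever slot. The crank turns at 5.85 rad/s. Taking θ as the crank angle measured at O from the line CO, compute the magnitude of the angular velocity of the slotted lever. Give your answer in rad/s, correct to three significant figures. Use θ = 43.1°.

1.81

ω = 5.85 rad/s
Crank pin A relative to C: A = (d + r cosθ, r sinθ); lever angle φ = atan2(r sinθ, d + r cosθ).
Differentiating tanφ: φ̇ = rω(d cosθ + r)/(d² + r² + 2dr cosθ).
d² + r² + 2dr cosθ = |CA|² = 0.166104 m²;  d cosθ + r = +0.35615 m.
|ω_lever| = |0.1444·5.85·+0.35615| / 0.166104 = 1.8112 rad/s.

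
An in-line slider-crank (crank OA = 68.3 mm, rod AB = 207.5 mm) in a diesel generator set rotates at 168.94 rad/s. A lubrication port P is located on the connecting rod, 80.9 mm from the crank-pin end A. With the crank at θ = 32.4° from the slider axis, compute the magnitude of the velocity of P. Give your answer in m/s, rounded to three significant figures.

ω = 168.9 rad/s.  Crank-pin speed |V_A| = rω = 11.539 m/s, perpendicular to OA.
Rod angle: sinφ = −(r/L) sinθ ⇒ φ = -10.158°; ω_rod = −rω cosθ/√(L²−r²sin²θ) = -47.699 rad/s.
V_P = V_A + ω_rod × AP, with AP = 0.0809 m along the rod.
Components: V_Px = −rω sinθ − a·ω_rod·sinφ = -6.8633 m/s;  V_Py = rω cosθ + a·ω_rod·cosφ = +5.944 m/s.
|V_P| = √(V_Px² + V_Py²) = 9.0794 m/s.

9.08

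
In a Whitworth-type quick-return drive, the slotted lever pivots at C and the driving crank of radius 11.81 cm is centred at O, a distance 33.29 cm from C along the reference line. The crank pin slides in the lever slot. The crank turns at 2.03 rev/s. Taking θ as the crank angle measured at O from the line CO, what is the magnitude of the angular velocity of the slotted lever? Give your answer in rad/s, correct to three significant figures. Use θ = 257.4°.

0.637

ω = 12.75 rad/s (from 2.03 rev/s).
Crank pin A relative to C: A = (d + r cosθ, r sinθ); lever angle φ = atan2(r sinθ, d + r cosθ).
Differentiating tanφ: φ̇ = rω(d cosθ + r)/(d² + r² + 2dr cosθ).
d² + r² + 2dr cosθ = |CA|² = 0.107617 m²;  d cosθ + r = +0.04548 m.
|ω_lever| = |0.1181·12.75·+0.04548| / 0.107617 = 0.6366 rad/s.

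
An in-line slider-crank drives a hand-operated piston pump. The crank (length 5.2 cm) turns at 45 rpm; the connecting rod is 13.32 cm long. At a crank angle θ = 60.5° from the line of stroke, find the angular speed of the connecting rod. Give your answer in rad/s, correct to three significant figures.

0.963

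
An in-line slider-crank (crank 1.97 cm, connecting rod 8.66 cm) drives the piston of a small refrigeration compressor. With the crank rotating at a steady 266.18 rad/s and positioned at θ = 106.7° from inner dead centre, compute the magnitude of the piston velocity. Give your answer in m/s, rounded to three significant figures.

4.69

ω = 266.2 rad/s
For an in-line slider-crank, x = r cosθ + √(L² − r² sin²θ), so v = −rω sinθ·[1 + r cosθ/√(L² − r² sin²θ)].
With r = 0.0197 m, L = 0.0866 m, θ = 106.7°: √(L² − r² sin²θ) = 0.084519 m.
v = −0.0197·266.2·0.95782·[1 + 0.0197·-0.28736/0.084519] = -4.6862 m/s.
|v| = 4.6862 m/s.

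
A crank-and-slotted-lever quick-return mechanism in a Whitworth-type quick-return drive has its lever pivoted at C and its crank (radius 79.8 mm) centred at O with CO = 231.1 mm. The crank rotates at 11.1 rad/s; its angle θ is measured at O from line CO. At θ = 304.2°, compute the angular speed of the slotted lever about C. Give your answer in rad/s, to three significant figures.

ω = 11.1 rad/s
Crank pin A relative to C: A = (d + r cosθ, r sinθ); lever angle φ = atan2(r sinθ, d + r cosθ).
Differentiating tanφ: φ̇ = rω(d cosθ + r)/(d² + r² + 2dr cosθ).
d² + r² + 2dr cosθ = |CA|² = 0.0805069 m²;  d cosθ + r = +0.2097 m.
|ω_lever| = |0.0798·11.1·+0.2097| / 0.0805069 = 2.3072 rad/s.

2.31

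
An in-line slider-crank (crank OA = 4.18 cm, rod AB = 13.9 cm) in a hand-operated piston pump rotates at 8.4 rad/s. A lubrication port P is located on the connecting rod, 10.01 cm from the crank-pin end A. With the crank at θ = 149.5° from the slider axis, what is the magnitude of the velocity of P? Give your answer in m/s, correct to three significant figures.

ω = 8.4 rad/s.  Crank-pin speed |V_A| = rω = 0.35112 m/s, perpendicular to OA.
Rod angle: sinφ = −(r/L) sinθ ⇒ φ = -8.779°; ω_rod = −rω cosθ/√(L²−r²sin²θ) = +2.2023 rad/s.
V_P = V_A + ω_rod × AP, with AP = 0.1001 m along the rod.
Components: V_Px = −rω sinθ − a·ω_rod·sinφ = -0.14456 m/s;  V_Py = rω cosθ + a·ω_rod·cosφ = -0.084666 m/s.
|V_P| = √(V_Px² + V_Py²) = 0.16753 m/s.

0.168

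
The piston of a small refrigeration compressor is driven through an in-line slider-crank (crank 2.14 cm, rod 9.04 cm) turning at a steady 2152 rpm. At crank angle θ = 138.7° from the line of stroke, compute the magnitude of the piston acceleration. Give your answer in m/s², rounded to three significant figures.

ω = 2π·2152/60 = 225.4 rad/s
x(θ) = r cosθ + √(L² − r² sin²θ); with ω constant, a = ω²·d²x/dθ².
d²x/dθ² = −r cosθ − r²(cos2θ)/√u − r⁴ sin²2θ/(4u^{3/2}),  u = L² − r² sin²θ = 0.00797267 m².
Substituting r = 0.0214 m, L = 0.0904 m, θ = 138.7°: d²x/dθ² = +0.015344 m.
a = ω²·d²x/dθ² = (225.4)²·(+0.015344) = +779.26 m/s²;  |a| = 779.26 m/s².

779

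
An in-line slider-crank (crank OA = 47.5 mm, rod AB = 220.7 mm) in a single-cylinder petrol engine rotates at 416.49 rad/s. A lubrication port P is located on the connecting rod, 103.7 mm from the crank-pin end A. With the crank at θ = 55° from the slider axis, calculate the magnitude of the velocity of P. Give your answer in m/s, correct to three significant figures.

ω = 416.5 rad/s.  Crank-pin speed |V_A| = rω = 19.783 m/s, perpendicular to OA.
Rod angle: sinφ = −(r/L) sinθ ⇒ φ = -10.154°; ω_rod = −rω cosθ/√(L²−r²sin²θ) = -52.233 rad/s.
V_P = V_A + ω_rod × AP, with AP = 0.1037 m along the rod.
Components: V_Px = −rω sinθ − a·ω_rod·sinφ = -17.16 m/s;  V_Py = rω cosθ + a·ω_rod·cosφ = +6.0155 m/s.
|V_P| = √(V_Px² + V_Py²) = 18.184 m/s.

18.2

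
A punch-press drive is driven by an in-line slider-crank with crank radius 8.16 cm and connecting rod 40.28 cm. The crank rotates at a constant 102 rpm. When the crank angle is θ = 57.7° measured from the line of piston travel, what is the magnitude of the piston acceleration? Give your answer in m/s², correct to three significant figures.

4.17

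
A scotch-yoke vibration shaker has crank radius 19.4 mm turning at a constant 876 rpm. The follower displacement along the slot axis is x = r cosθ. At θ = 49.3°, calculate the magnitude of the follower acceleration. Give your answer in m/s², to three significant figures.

106

ω = 91.73 rad/s (from 876 rpm).
x = r cosθ ⇒ ẍ = −rω² cosθ (ω constant).
|a| = rω²|cosθ| = 0.0194·(91.73)²·|cos 49.3°| = 106.46 m/s².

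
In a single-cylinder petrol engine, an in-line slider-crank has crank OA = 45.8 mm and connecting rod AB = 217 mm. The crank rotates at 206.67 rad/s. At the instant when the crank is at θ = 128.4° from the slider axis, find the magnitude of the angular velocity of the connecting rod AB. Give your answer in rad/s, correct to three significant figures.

27.5

ω = 206.7 rad/s
The rod makes angle φ with the slider axis where L sinφ = r sinθ; differentiating, L cosφ·φ̇ = r ω cosθ.
L cosφ = √(L² − r² sin²θ) = 0.21401 m.
|ω_rod| = r ω |cosθ| / √(L² − r² sin²θ) = 0.0458·206.7·0.62115/0.21401 = 27.473 rad/s.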